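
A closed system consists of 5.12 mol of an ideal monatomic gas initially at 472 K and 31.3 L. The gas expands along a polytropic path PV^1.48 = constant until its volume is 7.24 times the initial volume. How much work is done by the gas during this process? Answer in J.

25700 J

P₁ = nRT₁/V₁ = 5.12×8.314×472/31.3 = 642 kPa.
Polytropic n=1.48: T₂ = T₁(V₁/V₂)^(n−1) = 472×(0.138)^0.48 = 183 K; P₂ = P₁(V₁/V₂)^n = 34.3 kPa.
W = (P₁V₁−P₂V₂)/(n−1) = (642×31.3−34.3×227)/0.48 = 25700 J.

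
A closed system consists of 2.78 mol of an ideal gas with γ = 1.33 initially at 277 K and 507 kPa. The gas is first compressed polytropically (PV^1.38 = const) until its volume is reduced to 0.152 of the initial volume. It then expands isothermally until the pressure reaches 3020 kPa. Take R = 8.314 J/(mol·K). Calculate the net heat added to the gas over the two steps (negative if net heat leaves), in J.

13300 J

V₁ = nRT₁/P₁ = 2.78×8.314×277/507 = 12.6 L.
Step 1 — Polytropic n=1.38: T₂ = T₁(V₁/V₂)^(n−1) = 277×(6.58)^0.38 = 567 K; P₂ = P₁(V₁/V₂)^n = 6820 kPa.
W = (P₁V₁−P₂V₂)/(n−1) = (507×12.6−6820×1.92)/0.38 = -17600 J.
ΔU = nCvΔT = 2.78×25.2×(567−277) = 20300 J.
Q = ΔU + W = 2670 J.
State after step 1: P = 6820 kPa, V = 1.92 L, T = 567 K.
Step 2 — Isothermal: T stays 567 K; PV = const ⇒ V₂ = 4.34 L, P₂ = 3020 kPa.
ΔU = 0 (ideal gas, T constant).
W = nRT ln(V₂/V₁) = 2.78×8.314×567×ln(2.26) = 10700 J.
Q = ΔU + W = 10700 J.
Net over both steps: W = -6940 J, Q = 13300 J, ΔU = 20300 J.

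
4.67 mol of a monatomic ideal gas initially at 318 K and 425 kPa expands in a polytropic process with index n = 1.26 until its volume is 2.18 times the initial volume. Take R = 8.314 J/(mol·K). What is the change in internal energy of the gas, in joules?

-3400 J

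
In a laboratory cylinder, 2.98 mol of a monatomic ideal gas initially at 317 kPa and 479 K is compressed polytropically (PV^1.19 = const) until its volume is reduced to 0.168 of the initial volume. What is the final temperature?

V₁ = nRT₁/P₁ = 2.98×8.314×479/317 = 37.4 L.
Polytropic n=1.19: T₂ = T₁(V₁/V₂)^(n−1) = 479×(5.95)^0.19 = 672 K; P₂ = P₁(V₁/V₂)^n = 2650 kPa.

672 K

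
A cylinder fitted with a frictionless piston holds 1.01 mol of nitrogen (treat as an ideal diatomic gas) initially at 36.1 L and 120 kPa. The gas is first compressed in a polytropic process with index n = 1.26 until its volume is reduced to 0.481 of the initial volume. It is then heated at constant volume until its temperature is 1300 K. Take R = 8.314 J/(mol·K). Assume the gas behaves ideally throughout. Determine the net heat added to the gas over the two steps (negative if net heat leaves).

T₁ = P₁V₁/(nR) = 120×36.1/(1.01×8.314) = 516 K.
Step 1 — Polytropic n=1.26: T₂ = T₁(V₁/V₂)^(n−1) = 516×(2.08)^0.26 = 624 K; P₂ = P₁(V₁/V₂)^n = 302 kPa.
W = (P₁V₁−P₂V₂)/(n−1) = (120×36.1−302×17.4)/0.26 = -3490 J.
ΔU = nCvΔT = 1.01×20.8×(624−516) = 2270 J.
Q = ΔU + W = -1220 J.
State after step 1: P = 302 kPa, V = 17.4 L, T = 624 K.
Step 2 — Isochoric: V stays 17.4 L; P/T = const ⇒ T₂ = 1300 K, P₂ = 629 kPa.
W = 0 (no volume change).
ΔU = nCvΔT = 1.01×20.8×(1300−624) = 14200 J.
Q = ΔU = 14200 J.
Net over both steps: W = -3490 J, Q = 13000 J, ΔU = 16500 J.

13000 J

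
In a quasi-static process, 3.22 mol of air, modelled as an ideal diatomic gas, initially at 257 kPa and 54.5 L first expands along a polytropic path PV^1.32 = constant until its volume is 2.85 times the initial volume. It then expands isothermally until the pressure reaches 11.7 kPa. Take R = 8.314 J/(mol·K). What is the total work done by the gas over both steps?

T₁ = P₁V₁/(nR) = 257×54.5/(3.22×8.314) = 523 K.
Step 1 — Polytropic n=1.32: T₂ = T₁(V₁/V₂)^(n−1) = 523×(0.351)^0.32 = 374 K; P₂ = P₁(V₁/V₂)^n = 64.5 kPa.
W = (P₁V₁−P₂V₂)/(n−1) = (257×54.5−64.5×155)/0.32 = 12500 J.
ΔU = nCvΔT = 3.22×20.8×(374−523) = -9970 J.
Q = ΔU + W = 2490 J.
State after step 1: P = 64.5 kPa, V = 155 L, T = 374 K.
Step 2 — Isothermal: T stays 374 K; PV = const ⇒ V₂ = 856 L, P₂ = 11.7 kPa.
ΔU = 0 (ideal gas, T constant).
W = nRT ln(V₂/V₁) = 3.22×8.314×374×ln(5.51) = 17100 J.
Q = ΔU + W = 17100 J.
Net over both steps: W = 29600 J, Q = 19600 J, ΔU = -9970 J.

29600 J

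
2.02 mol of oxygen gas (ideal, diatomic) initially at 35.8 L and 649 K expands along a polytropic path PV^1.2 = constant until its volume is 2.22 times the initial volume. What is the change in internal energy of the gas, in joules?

-4020 J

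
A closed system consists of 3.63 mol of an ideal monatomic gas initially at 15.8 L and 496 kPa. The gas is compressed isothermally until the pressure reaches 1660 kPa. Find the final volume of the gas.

T₁ = P₁V₁/(nR) = 496×15.8/(3.63×8.314) = 260 K.
Isothermal: T stays 260 K; PV = const ⇒ V₂ = 4.72 L, P₂ = 1660 kPa.

4.72 L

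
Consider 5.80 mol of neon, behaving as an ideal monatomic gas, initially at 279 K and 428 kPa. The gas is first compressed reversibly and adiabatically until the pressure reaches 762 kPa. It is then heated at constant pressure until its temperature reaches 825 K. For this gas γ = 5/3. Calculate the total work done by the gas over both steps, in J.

17600 J

V₁ = nRT₁/P₁ = 5.80×8.314×279/428 = 31.4 L.
Step 1 — Adiabatic: T₂/T₁ = (P₂/P₁)^((γ−1)/γ) ⇒ T₂ = 279×(1.78)^0.400 = 351 K; V₂ = 22.2 L.
ΔU = nCvΔT = 5.80×12.5×(351−279) = 5240 J.
Q = 0 for an adiabatic process, so W = −ΔU = -5240 J.
State after step 1: P = 762 kPa, V = 22.2 L, T = 351 K.
Step 2 — Isobaric: P stays 762 kPa; V/T = const ⇒ T₂ = 825 K, V₂ = 52.2 L.
W = PΔV = 762×(52.2−22.2) kPa·L = 22800 J.
ΔU = nCvΔT = 5.80×12.5×(825−351) = 34300 J.
Q = ΔU + W = nCpΔT = 57100 J.
Net over both steps: W = 17600 J, Q = 57100 J, ΔU = 39500 J.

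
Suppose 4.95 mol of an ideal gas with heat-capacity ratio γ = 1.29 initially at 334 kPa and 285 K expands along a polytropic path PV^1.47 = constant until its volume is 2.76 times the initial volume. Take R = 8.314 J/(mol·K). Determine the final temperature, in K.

177 K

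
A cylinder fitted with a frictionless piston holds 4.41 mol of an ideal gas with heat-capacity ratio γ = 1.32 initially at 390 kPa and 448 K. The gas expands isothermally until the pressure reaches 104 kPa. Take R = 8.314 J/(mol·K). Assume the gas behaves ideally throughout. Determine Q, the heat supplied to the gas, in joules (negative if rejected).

21700 J

V₁ = nRT₁/P₁ = 4.41×8.314×448/390 = 42.1 L.
Isothermal: T stays 448 K; PV = const ⇒ V₂ = 158 L, P₂ = 104 kPa.
ΔU = 0 (ideal gas, T constant).
W = nRT ln(V₂/V₁) = 4.41×8.314×448×ln(3.75) = 21700 J.
Q = ΔU + W = 21700 J.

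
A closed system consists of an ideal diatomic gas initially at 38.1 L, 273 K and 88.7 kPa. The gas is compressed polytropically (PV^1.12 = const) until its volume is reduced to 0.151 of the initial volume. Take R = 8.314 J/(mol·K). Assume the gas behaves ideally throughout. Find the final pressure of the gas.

Polytropic n=1.12: T₂ = T₁(V₁/V₂)^(n−1) = 273×(6.62)^0.12 = 343 K; P₂ = P₁(V₁/V₂)^n = 737 kPa.

737 kPa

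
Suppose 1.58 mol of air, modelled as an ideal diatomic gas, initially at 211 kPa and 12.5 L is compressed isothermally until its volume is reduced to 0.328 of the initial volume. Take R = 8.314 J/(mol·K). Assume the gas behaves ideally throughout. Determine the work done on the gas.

T₁ = P₁V₁/(nR) = 211×12.5/(1.58×8.314) = 201 K.
Isothermal: T stays 201 K; PV = const ⇒ V₂ = 4.10 L, P₂ = 643 kPa.
W = nRT ln(V₂/V₁) = 1.58×8.314×201×ln(0.328) = -2940 J.
Work done on the gas = −W_by = 2940 J.

2940 J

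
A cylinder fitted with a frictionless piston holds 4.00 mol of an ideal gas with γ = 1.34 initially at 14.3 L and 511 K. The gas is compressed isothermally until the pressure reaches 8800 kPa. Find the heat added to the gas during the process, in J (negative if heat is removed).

-34000 J

P₁ = nRT₁/V₁ = 4.00×8.314×511/14.3 = 1190 kPa.
Isothermal: T stays 511 K; PV = const ⇒ V₂ = 1.93 L, P₂ = 8800 kPa.
ΔU = 0 (ideal gas, T constant).
W = nRT ln(V₂/V₁) = 4.00×8.314×511×ln(0.135) = -34000 J.
Q = ΔU + W = -34000 J.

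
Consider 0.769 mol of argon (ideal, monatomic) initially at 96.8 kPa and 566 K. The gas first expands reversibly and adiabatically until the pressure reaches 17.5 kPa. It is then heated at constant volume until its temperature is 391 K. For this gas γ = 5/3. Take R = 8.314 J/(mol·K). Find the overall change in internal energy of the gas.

-1680 J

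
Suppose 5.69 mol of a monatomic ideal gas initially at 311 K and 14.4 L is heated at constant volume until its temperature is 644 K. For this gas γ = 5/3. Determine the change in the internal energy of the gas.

P₁ = nRT₁/V₁ = 5.69×8.314×311/14.4 = 1020 kPa.
Isochoric: V stays 14.4 L; P/T = const ⇒ T₂ = 644 K, P₂ = 2120 kPa.
For an ideal gas ΔU = nCvΔT with Cv = (3/2)R = 12.5 J/(mol·K).
ΔU = 5.69×12.5×(644−311) = 23600 J.

23600 J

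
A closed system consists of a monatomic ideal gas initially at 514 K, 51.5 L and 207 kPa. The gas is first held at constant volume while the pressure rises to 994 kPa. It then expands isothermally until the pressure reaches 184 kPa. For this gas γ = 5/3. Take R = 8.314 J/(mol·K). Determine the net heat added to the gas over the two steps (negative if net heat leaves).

n = P₁V₁/(RT₁) = 207×51.5/(8.314×514) = 2.49 mol.
Step 1 — Isochoric: V stays 51.5 L; P/T = const ⇒ T₂ = 2470 K, P₂ = 994 kPa.
W = 0 (no volume change).
ΔU = nCvΔT = 2.49×12.5×(2470−514) = 60800 J.
Q = ΔU = 60800 J.
State after step 1: P = 994 kPa, V = 51.5 L, T = 2470 K.
Step 2 — Isothermal: T stays 2470 K; PV = const ⇒ V₂ = 278 L, P₂ = 184 kPa.
ΔU = 0 (ideal gas, T constant).
W = nRT ln(V₂/V₁) = 2.49×8.314×2470×ln(5.40) = 86300 J.
Q = ΔU + W = 86300 J.
Net over both steps: W = 86300 J, Q = 147000 J, ΔU = 60800 J.

147000 J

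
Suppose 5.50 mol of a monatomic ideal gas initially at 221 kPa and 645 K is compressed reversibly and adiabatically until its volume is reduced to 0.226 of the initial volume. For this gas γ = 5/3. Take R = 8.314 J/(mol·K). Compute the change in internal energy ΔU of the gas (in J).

75000 J

V₁ = nRT₁/P₁ = 5.50×8.314×645/221 = 133 L.
Adiabatic: TV^(γ−1) = const ⇒ T₂ = 645×(4.42)^0.667 = 1740 K; PV^γ = const ⇒ P₂ = 2640 kPa.
For an ideal gas ΔU = nCvΔT with Cv = (3/2)R = 12.5 J/(mol·K).
ΔU = 5.50×12.5×(1740−645) = 75000 J.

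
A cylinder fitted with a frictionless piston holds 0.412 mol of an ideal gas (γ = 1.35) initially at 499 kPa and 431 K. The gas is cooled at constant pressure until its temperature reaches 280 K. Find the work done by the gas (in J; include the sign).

-517 J

V₁ = nRT₁/P₁ = 0.412×8.314×431/499 = 2.96 L.
Isobaric: P stays 499 kPa; V/T = const ⇒ T₂ = 280 K, V₂ = 1.92 L.
W = PΔV = 499×(1.92−2.96) kPa·L = -517 J.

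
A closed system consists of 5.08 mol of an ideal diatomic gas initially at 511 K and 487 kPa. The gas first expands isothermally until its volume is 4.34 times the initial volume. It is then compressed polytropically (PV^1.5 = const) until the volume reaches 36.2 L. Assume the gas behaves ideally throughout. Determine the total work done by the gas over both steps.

-24700 J

V₁ = nRT₁/P₁ = 5.08×8.314×511/487 = 44.3 L.
Step 1 — Isothermal: T stays 511 K; PV = const ⇒ V₂ = 192 L, P₂ = 112 kPa.
ΔU = 0 (ideal gas, T constant).
W = nRT ln(V₂/V₁) = 5.08×8.314×511×ln(4.34) = 31700 J.
Q = ΔU + W = 31700 J.
State after step 1: P = 112 kPa, V = 192 L, T = 511 K.
Step 2 — Polytropic n=1.5: T₂ = T₁(V₁/V₂)^(n−1) = 511×(5.31)^0.50 = 1180 K; P₂ = P₁(V₁/V₂)^n = 1370 kPa.
W = (P₁V₁−P₂V₂)/(n−1) = (112×192−1370×36.2)/0.50 = -56300 J.
ΔU = nCvΔT = 5.08×20.8×(1180−511) = 70400 J.
Q = ΔU + W = 14100 J.
Net over both steps: W = -24700 J, Q = 45800 J, ΔU = 70400 J.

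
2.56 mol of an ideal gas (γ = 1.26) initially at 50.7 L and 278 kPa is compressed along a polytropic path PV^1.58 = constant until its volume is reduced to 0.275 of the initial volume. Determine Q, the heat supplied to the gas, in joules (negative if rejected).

T₁ = P₁V₁/(nR) = 278×50.7/(2.56×8.314) = 662 K.
Polytropic n=1.58: T₂ = T₁(V₁/V₂)^(n−1) = 662×(3.64)^0.58 = 1400 K; P₂ = P₁(V₁/V₂)^n = 2140 kPa.
W = (P₁V₁−P₂V₂)/(n−1) = (278×50.7−2140×13.9)/0.58 = -27100 J.
ΔU = nCvΔT = 2.56×32.0×(1400−662) = 60400 J.
Q = ΔU + W = 33300 J.

33300 J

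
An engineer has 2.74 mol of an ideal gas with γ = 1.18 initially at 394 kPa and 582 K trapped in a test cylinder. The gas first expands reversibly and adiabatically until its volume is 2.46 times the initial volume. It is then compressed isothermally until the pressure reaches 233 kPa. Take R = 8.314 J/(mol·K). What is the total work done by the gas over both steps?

4960 J

V₁ = nRT₁/P₁ = 2.74×8.314×582/394 = 33.7 L.
Step 1 — Adiabatic: TV^(γ−1) = const ⇒ T₂ = 582×(0.407)^0.180 = 495 K; PV^γ = const ⇒ P₂ = 136 kPa.
ΔU = nCvΔT = 2.74×46.2×(495−582) = -11000 J.
Q = 0 for an adiabatic process, so W = −ΔU = 11000 J.
State after step 1: P = 136 kPa, V = 82.8 L, T = 495 K.
Step 2 — Isothermal: T stays 495 K; PV = const ⇒ V₂ = 48.4 L, P₂ = 233 kPa.
ΔU = 0 (ideal gas, T constant).
W = nRT ln(V₂/V₁) = 2.74×8.314×495×ln(0.585) = -6050 J.
Q = ΔU + W = -6050 J.
Net over both steps: W = 4960 J, Q = -6050 J, ΔU = -11000 J.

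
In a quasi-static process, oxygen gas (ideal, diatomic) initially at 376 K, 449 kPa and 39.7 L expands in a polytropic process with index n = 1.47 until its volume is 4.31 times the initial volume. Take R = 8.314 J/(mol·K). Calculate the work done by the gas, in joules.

n = P₁V₁/(RT₁) = 449×39.7/(8.314×376) = 5.70 mol.
Polytropic n=1.47: T₂ = T₁(V₁/V₂)^(n−1) = 376×(0.232)^0.47 = 189 K; P₂ = P₁(V₁/V₂)^n = 52.4 kPa.
W = (P₁V₁−P₂V₂)/(n−1) = (449×39.7−52.4×171)/0.47 = 18800 J.

18800 J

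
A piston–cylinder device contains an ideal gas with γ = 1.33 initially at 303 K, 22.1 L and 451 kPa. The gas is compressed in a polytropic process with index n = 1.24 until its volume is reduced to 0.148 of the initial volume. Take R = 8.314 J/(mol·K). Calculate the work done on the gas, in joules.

n = P₁V₁/(RT₁) = 451×22.1/(8.314×303) = 3.96 mol.
Polytropic n=1.24: T₂ = T₁(V₁/V₂)^(n−1) = 303×(6.76)^0.24 = 479 K; P₂ = P₁(V₁/V₂)^n = 4820 kPa.
W = (P₁V₁−P₂V₂)/(n−1) = (451×22.1−4820×3.27)/0.24 = -24200 J.
Work done on the gas = −W_by = 24200 J.

24200 J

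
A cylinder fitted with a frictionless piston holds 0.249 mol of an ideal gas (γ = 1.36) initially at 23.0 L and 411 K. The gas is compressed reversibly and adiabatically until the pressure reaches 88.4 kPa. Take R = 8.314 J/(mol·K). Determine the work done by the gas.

P₁ = nRT₁/V₁ = 0.249×8.314×411/23.0 = 37.0 kPa.
Adiabatic: T₂/T₁ = (P₂/P₁)^((γ−1)/γ) ⇒ T₂ = 411×(2.39)^0.265 = 518 K; V₂ = 12.1 L.
ΔU = nCvΔT = 0.249×23.1×(518−411) = 613 J.
Q = 0 for an adiabatic process, so W = −ΔU = -613 J.

-613 J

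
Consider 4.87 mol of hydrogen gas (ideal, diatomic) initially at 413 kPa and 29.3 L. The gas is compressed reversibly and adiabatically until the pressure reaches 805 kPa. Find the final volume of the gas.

18.2 L

T₁ = P₁V₁/(nR) = 413×29.3/(4.87×8.314) = 299 K.
Adiabatic: T₂/T₁ = (P₂/P₁)^((γ−1)/γ) ⇒ T₂ = 299×(1.95)^0.286 = 362 K; V₂ = 18.2 L.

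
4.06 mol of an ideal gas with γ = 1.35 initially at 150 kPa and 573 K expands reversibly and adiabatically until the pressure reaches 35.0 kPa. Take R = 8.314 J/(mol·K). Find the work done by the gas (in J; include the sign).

V₁ = nRT₁/P₁ = 4.06×8.314×573/150 = 129 L.
Adiabatic: T₂/T₁ = (P₂/P₁)^((γ−1)/γ) ⇒ T₂ = 573×(0.233)^0.259 = 393 K; V₂ = 379 L.
ΔU = nCvΔT = 4.06×23.8×(393−573) = -17400 J.
Q = 0 for an adiabatic process, so W = −ΔU = 17400 J.

17400 J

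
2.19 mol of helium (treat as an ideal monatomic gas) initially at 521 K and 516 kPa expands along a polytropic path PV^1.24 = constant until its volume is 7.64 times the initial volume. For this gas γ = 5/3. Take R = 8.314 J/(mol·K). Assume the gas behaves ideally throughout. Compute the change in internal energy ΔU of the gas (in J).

V₁ = nRT₁/P₁ = 2.19×8.314×521/516 = 18.4 L.
Polytropic n=1.24: T₂ = T₁(V₁/V₂)^(n−1) = 521×(0.131)^0.24 = 320 K; P₂ = P₁(V₁/V₂)^n = 41.5 kPa.
For an ideal gas ΔU = nCvΔT with Cv = (3/2)R = 12.5 J/(mol·K).
ΔU = 2.19×12.5×(320−521) = -5490 J.

-5490 J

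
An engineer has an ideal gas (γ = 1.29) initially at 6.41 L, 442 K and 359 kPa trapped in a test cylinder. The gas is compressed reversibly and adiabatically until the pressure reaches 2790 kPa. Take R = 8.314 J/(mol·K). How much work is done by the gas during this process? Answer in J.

-4650 J

n = P₁V₁/(RT₁) = 359×6.41/(8.314×442) = 0.626 mol.
Adiabatic: T₂/T₁ = (P₂/P₁)^((γ−1)/γ) ⇒ T₂ = 442×(7.77)^0.225 = 701 K; V₂ = 1.31 L.
ΔU = nCvΔT = 0.626×28.7×(701−442) = 4650 J.
Q = 0 for an adiabatic process, so W = −ΔU = -4650 J.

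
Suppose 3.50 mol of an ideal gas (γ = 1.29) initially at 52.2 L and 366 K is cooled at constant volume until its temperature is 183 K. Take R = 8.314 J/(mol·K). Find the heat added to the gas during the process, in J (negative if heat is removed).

P₁ = nRT₁/V₁ = 3.50×8.314×366/52.2 = 204 kPa.
Isochoric: V stays 52.2 L; P/T = const ⇒ T₂ = 183 K, P₂ = 102 kPa.
W = 0 (no volume change).
ΔU = nCvΔT = 3.50×28.7×(183−366) = -18400 J.
Q = ΔU = -18400 J.

-18400 J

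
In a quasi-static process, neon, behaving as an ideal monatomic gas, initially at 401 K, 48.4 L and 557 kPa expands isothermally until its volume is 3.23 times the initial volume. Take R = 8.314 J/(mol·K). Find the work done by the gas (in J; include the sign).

31600 J

n = P₁V₁/(RT₁) = 557×48.4/(8.314×401) = 8.09 mol.
Isothermal: T stays 401 K; PV = const ⇒ V₂ = 156 L, P₂ = 172 kPa.
W = nRT ln(V₂/V₁) = 8.09×8.314×401×ln(3.23) = 31600 J.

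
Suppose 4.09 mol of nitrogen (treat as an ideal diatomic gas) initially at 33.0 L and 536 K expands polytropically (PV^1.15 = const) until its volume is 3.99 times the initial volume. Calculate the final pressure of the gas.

P₁ = nRT₁/V₁ = 4.09×8.314×536/33.0 = 552 kPa.
Polytropic n=1.15: T₂ = T₁(V₁/V₂)^(n−1) = 536×(0.251)^0.15 = 436 K; P₂ = P₁(V₁/V₂)^n = 112 kPa.

112 kPa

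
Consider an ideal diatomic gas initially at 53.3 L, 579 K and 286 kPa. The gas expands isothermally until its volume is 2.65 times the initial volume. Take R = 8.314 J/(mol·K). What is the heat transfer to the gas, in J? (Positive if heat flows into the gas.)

14900 J

n = P₁V₁/(RT₁) = 286×53.3/(8.314×579) = 3.17 mol.
Isothermal: T stays 579 K; PV = const ⇒ V₂ = 141 L, P₂ = 108 kPa.
ΔU = 0 (ideal gas, T constant).
W = nRT ln(V₂/V₁) = 3.17×8.314×579×ln(2.65) = 14900 J.
Q = ΔU + W = 14900 J.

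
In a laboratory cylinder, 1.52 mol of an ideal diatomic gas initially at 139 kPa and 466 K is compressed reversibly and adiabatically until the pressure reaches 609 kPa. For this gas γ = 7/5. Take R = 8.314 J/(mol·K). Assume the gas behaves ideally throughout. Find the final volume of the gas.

14.7 L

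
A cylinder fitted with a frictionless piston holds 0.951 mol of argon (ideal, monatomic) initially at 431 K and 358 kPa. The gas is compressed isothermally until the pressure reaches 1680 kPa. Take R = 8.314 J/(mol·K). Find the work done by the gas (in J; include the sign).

-5270 J

V₁ = nRT₁/P₁ = 0.951×8.314×431/358 = 9.52 L.
Isothermal: T stays 431 K; PV = const ⇒ V₂ = 2.03 L, P₂ = 1680 kPa.
W = nRT ln(V₂/V₁) = 0.951×8.314×431×ln(0.213) = -5270 J.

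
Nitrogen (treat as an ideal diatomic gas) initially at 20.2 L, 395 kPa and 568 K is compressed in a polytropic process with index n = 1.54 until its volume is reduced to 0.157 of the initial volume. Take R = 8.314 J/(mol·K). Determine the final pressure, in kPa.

Polytropic n=1.54: T₂ = T₁(V₁/V₂)^(n−1) = 568×(6.37)^0.54 = 1540 K; P₂ = P₁(V₁/V₂)^n = 6840 kPa.

6840 kPa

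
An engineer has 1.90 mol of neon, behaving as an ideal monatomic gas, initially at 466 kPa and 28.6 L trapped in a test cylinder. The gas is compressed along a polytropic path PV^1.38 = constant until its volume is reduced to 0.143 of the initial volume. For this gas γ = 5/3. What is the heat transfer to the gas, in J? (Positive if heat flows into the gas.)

T₁ = P₁V₁/(nR) = 466×28.6/(1.90×8.314) = 844 K.
Polytropic n=1.38: T₂ = T₁(V₁/V₂)^(n−1) = 844×(6.99)^0.38 = 1770 K; P₂ = P₁(V₁/V₂)^n = 6820 kPa.
W = (P₁V₁−P₂V₂)/(n−1) = (466×28.6−6820×4.09)/0.38 = -38400 J.
ΔU = nCvΔT = 1.90×12.5×(1770−844) = 21900 J.
Q = ΔU + W = -16500 J.

-16500 J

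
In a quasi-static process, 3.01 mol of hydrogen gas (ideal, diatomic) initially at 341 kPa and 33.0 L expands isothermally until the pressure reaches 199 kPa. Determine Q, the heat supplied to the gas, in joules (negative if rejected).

6060 J

T₁ = P₁V₁/(nR) = 341×33.0/(3.01×8.314) = 450 K.
Isothermal: T stays 450 K; PV = const ⇒ V₂ = 56.5 L, P₂ = 199 kPa.
ΔU = 0 (ideal gas, T constant).
W = nRT ln(V₂/V₁) = 3.01×8.314×450×ln(1.71) = 6060 J.
Q = ΔU + W = 6060 J.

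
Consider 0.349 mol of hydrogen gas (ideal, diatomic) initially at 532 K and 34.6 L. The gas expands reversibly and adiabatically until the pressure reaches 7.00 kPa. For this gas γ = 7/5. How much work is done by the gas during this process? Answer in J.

1590 J

P₁ = nRT₁/V₁ = 0.349×8.314×532/34.6 = 44.6 kPa.
Adiabatic: T₂/T₁ = (P₂/P₁)^((γ−1)/γ) ⇒ T₂ = 532×(0.157)^0.286 = 313 K; V₂ = 130 L.
ΔU = nCvΔT = 0.349×20.8×(313−532) = -1590 J.
Q = 0 for an adiabatic process, so W = −ΔU = 1590 J.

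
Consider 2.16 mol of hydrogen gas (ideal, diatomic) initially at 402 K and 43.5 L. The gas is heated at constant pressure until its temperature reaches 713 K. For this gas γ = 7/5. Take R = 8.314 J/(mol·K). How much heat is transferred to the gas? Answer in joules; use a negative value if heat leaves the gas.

19500 J

P₁ = nRT₁/V₁ = 2.16×8.314×402/43.5 = 166 kPa.
Isobaric: P stays 166 kPa; V/T = const ⇒ T₂ = 713 K, V₂ = 77.2 L.
W = PΔV = 166×(77.2−43.5) kPa·L = 5590 J.
ΔU = nCvΔT = 2.16×20.8×(713−402) = 14000 J.
Q = ΔU + W = nCpΔT = 19500 J.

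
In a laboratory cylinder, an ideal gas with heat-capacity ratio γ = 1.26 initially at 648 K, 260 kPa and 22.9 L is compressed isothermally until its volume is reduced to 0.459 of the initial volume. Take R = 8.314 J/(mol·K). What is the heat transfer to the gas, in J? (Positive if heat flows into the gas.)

n = P₁V₁/(RT₁) = 260×22.9/(8.314×648) = 1.11 mol.
Isothermal: T stays 648 K; PV = const ⇒ V₂ = 10.5 L, P₂ = 566 kPa.
ΔU = 0 (ideal gas, T constant).
W = nRT ln(V₂/V₁) = 1.11×8.314×648×ln(0.459) = -4640 J.
Q = ΔU + W = -4640 J.

-4640 J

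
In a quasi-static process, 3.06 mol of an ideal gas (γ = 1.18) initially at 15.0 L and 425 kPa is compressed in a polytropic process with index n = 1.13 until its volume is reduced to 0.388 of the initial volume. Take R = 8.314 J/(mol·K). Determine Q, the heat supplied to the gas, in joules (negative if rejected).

T₁ = P₁V₁/(nR) = 425×15.0/(3.06×8.314) = 251 K.
Polytropic n=1.13: T₂ = T₁(V₁/V₂)^(n−1) = 251×(2.58)^0.13 = 283 K; P₂ = P₁(V₁/V₂)^n = 1240 kPa.
W = (P₁V₁−P₂V₂)/(n−1) = (425×15.0−1240×5.82)/0.13 = -6420 J.
ΔU = nCvΔT = 3.06×46.2×(283−251) = 4640 J.
Q = ΔU + W = -1780 J.

-1780 J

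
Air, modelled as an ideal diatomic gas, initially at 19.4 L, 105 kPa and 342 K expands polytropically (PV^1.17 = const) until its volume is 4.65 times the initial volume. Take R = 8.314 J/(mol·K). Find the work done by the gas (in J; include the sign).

n = P₁V₁/(RT₁) = 105×19.4/(8.314×342) = 0.716 mol.
Polytropic n=1.17: T₂ = T₁(V₁/V₂)^(n−1) = 342×(0.215)^0.17 = 263 K; P₂ = P₁(V₁/V₂)^n = 17.4 kPa.
W = (P₁V₁−P₂V₂)/(n−1) = (105×19.4−17.4×90.2)/0.17 = 2760 J.

2760 J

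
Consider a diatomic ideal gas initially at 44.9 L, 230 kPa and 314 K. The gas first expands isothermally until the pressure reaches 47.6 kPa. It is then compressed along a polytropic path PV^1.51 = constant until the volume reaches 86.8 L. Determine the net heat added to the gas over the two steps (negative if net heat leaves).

n = P₁V₁/(RT₁) = 230×44.9/(8.314×314) = 3.96 mol.
Step 1 — Isothermal: T stays 314 K; PV = const ⇒ V₂ = 217 L, P₂ = 47.6 kPa.
ΔU = 0 (ideal gas, T constant).
W = nRT ln(V₂/V₁) = 3.96×8.314×314×ln(4.83) = 16300 J.
Q = ΔU + W = 16300 J.
State after step 1: P = 47.6 kPa, V = 217 L, T = 314 K.
Step 2 — Polytropic n=1.51: T₂ = T₁(V₁/V₂)^(n−1) = 314×(2.50)^0.51 = 501 K; P₂ = P₁(V₁/V₂)^n = 190 kPa.
W = (P₁V₁−P₂V₂)/(n−1) = (47.6×217−190×86.8)/0.51 = -12100 J.
ΔU = nCvΔT = 3.96×20.8×(501−314) = 15400 J.
Q = ΔU + W = 3320 J.
Net over both steps: W = 4210 J, Q = 19600 J, ΔU = 15400 J.

19600 J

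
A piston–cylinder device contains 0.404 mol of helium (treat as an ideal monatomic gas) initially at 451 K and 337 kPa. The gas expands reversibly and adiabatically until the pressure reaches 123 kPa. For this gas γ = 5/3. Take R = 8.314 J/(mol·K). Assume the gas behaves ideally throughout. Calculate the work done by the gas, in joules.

754 J

V₁ = nRT₁/P₁ = 0.404×8.314×451/337 = 4.50 L.
Adiabatic: T₂/T₁ = (P₂/P₁)^((γ−1)/γ) ⇒ T₂ = 451×(0.365)^0.400 = 301 K; V₂ = 8.23 L.
ΔU = nCvΔT = 0.404×12.5×(301−451) = -754 J.
Q = 0 for an adiabatic process, so W = −ΔU = 754 J.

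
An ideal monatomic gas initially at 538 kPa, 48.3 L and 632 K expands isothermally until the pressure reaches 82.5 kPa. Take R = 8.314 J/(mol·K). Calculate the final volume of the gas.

315 L

Isothermal: T stays 632 K; PV = const ⇒ V₂ = 315 L, P₂ = 82.5 kPa.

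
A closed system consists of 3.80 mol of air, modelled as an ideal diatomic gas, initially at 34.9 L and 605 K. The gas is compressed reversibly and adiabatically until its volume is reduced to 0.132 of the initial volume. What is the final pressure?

P₁ = nRT₁/V₁ = 3.80×8.314×605/34.9 = 548 kPa.
Adiabatic: TV^(γ−1) = const ⇒ T₂ = 605×(7.58)^0.400 = 1360 K; PV^γ = const ⇒ P₂ = 9330 kPa.

9330 kPa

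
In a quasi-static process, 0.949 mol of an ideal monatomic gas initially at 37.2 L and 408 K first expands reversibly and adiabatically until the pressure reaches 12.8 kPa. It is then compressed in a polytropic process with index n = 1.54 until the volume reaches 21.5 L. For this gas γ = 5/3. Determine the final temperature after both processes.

P₁ = nRT₁/V₁ = 0.949×8.314×408/37.2 = 86.5 kPa.
Step 1 — Adiabatic: T₂/T₁ = (P₂/P₁)^((γ−1)/γ) ⇒ T₂ = 408×(0.148)^0.400 = 190 K; V₂ = 117 L.
ΔU = nCvΔT = 0.949×12.5×(190−408) = -2580 J.
Q = 0 for an adiabatic process, so W = −ΔU = 2580 J.
State after step 1: P = 12.8 kPa, V = 117 L, T = 190 K.
Step 2 — Polytropic n=1.54: T₂ = T₁(V₁/V₂)^(n−1) = 190×(5.45)^0.54 = 474 K; P₂ = P₁(V₁/V₂)^n = 174 kPa.
W = (P₁V₁−P₂V₂)/(n−1) = (12.8×117−174×21.5)/0.54 = -4160 J.
ΔU = nCvΔT = 0.949×12.5×(474−190) = 3370 J.
Q = ΔU + W = -790 J.
Net over both steps: W = -1580 J, Q = -790 J, ΔU = 786 J.

474 K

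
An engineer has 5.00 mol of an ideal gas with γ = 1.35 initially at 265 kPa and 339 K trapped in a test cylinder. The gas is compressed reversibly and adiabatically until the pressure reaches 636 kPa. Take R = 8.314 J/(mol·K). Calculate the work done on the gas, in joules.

10300 J

V₁ = nRT₁/P₁ = 5.00×8.314×339/265 = 53.2 L.
Adiabatic: T₂/T₁ = (P₂/P₁)^((γ−1)/γ) ⇒ T₂ = 339×(2.40)^0.259 = 425 K; V₂ = 27.8 L.
ΔU = nCvΔT = 5.00×23.8×(425−339) = 10300 J.
Q = 0 for an adiabatic process, so W = −ΔU = -10300 J.
Work done on the gas = −W_by = 10300 J.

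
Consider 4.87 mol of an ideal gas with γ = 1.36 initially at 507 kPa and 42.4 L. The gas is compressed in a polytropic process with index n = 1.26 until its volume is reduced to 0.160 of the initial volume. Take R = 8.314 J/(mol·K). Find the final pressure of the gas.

5100 kPa

T₁ = P₁V₁/(nR) = 507×42.4/(4.87×8.314) = 531 K.
Polytropic n=1.26: T₂ = T₁(V₁/V₂)^(n−1) = 531×(6.25)^0.26 = 855 K; P₂ = P₁(V₁/V₂)^n = 5100 kPa.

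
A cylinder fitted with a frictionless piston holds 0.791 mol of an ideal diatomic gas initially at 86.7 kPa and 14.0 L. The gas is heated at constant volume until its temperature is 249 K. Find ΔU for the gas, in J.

T₁ = P₁V₁/(nR) = 86.7×14.0/(0.791×8.314) = 185 K.
Isochoric: V stays 14.0 L; P/T = const ⇒ T₂ = 249 K, P₂ = 117 kPa.
For an ideal gas ΔU = nCvΔT with Cv = (5/2)R = 20.8 J/(mol·K).
ΔU = 0.791×20.8×(249−185) = 1060 J.

1060 J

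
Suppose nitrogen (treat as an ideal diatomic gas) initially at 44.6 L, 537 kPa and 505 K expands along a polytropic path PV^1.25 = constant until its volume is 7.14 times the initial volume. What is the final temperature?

Polytropic n=1.25: T₂ = T₁(V₁/V₂)^(n−1) = 505×(0.140)^0.25 = 309 K; P₂ = P₁(V₁/V₂)^n = 46.0 kPa.

309 K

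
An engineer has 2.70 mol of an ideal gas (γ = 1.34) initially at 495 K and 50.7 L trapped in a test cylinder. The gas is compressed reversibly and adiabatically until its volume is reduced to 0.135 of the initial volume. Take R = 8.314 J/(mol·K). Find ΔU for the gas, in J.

P₁ = nRT₁/V₁ = 2.70×8.314×495/50.7 = 219 kPa.
Adiabatic: TV^(γ−1) = const ⇒ T₂ = 495×(7.41)^0.340 = 978 K; PV^γ = const ⇒ P₂ = 3210 kPa.
For an ideal gas ΔU = nCvΔT with Cv = R/(γ−1) = 24.5 J/(mol·K).
ΔU = 2.70×24.5×(978−495) = 31900 J.

31900 J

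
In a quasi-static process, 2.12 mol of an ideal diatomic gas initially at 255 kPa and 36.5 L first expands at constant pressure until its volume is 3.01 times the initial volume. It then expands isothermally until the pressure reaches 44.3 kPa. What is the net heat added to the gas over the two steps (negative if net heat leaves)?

T₁ = P₁V₁/(nR) = 255×36.5/(2.12×8.314) = 528 K.
Step 1 — Isobaric: P stays 255 kPa; V/T = const ⇒ T₂ = 1590 K, V₂ = 110 L.
W = PΔV = 255×(110−36.5) kPa·L = 18700 J.
ΔU = nCvΔT = 2.12×20.8×(1590−528) = 46800 J.
Q = ΔU + W = nCpΔT = 65500 J.
State after step 1: P = 255 kPa, V = 110 L, T = 1590 K.
Step 2 — Isothermal: T stays 1590 K; PV = const ⇒ V₂ = 632 L, P₂ = 44.3 kPa.
ΔU = 0 (ideal gas, T constant).
W = nRT ln(V₂/V₁) = 2.12×8.314×1590×ln(5.76) = 49000 J.
Q = ΔU + W = 49000 J.
Net over both steps: W = 67700 J, Q = 115000 J, ΔU = 46800 J.

115000 J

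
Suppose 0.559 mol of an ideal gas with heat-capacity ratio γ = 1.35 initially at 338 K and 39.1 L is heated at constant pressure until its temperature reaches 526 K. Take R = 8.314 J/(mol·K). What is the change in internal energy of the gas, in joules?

P₁ = nRT₁/V₁ = 0.559×8.314×338/39.1 = 40.2 kPa.
Isobaric: P stays 40.2 kPa; V/T = const ⇒ T₂ = 526 K, V₂ = 60.8 L.
For an ideal gas ΔU = nCvΔT with Cv = R/(γ−1) = 23.8 J/(mol·K).
ΔU = 0.559×23.8×(526−338) = 2500 J.

2500 J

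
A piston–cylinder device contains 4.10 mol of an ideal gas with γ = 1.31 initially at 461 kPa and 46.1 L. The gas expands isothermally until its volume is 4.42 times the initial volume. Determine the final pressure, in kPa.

T₁ = P₁V₁/(nR) = 461×46.1/(4.10×8.314) = 623 K.
Isothermal: T stays 623 K; PV = const ⇒ V₂ = 204 L, P₂ = 104 kPa.

104 kPa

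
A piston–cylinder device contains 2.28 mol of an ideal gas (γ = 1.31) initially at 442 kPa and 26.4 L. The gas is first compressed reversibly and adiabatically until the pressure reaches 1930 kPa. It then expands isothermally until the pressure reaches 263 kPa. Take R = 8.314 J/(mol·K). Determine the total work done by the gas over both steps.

17300 J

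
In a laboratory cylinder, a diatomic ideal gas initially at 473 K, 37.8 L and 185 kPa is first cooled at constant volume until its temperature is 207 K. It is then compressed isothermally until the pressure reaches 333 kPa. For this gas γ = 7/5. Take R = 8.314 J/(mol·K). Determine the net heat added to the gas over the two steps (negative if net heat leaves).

-14200 J

n = P₁V₁/(RT₁) = 185×37.8/(8.314×473) = 1.78 mol.
Step 1 — Isochoric: V stays 37.8 L; P/T = const ⇒ T₂ = 207 K, P₂ = 81.0 kPa.
W = 0 (no volume change).
ΔU = nCvΔT = 1.78×20.8×(207−473) = -9830 J.
Q = ΔU = -9830 J.
State after step 1: P = 81.0 kPa, V = 37.8 L, T = 207 K.
Step 2 — Isothermal: T stays 207 K; PV = const ⇒ V₂ = 9.19 L, P₂ = 333 kPa.
ΔU = 0 (ideal gas, T constant).
W = nRT ln(V₂/V₁) = 1.78×8.314×207×ln(0.243) = -4330 J.
Q = ΔU + W = -4330 J.
Net over both steps: W = -4330 J, Q = -14200 J, ΔU = -9830 J.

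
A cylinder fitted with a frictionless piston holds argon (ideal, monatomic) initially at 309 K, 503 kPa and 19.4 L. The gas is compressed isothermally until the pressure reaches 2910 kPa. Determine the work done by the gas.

n = P₁V₁/(RT₁) = 503×19.4/(8.314×309) = 3.80 mol.
Isothermal: T stays 309 K; PV = const ⇒ V₂ = 3.35 L, P₂ = 2910 kPa.
W = nRT ln(V₂/V₁) = 3.80×8.314×309×ln(0.173) = -17100 J.

-17100 J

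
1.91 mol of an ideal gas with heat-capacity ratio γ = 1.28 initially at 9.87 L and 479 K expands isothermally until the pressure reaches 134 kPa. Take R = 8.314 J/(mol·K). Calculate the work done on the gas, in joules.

P₁ = nRT₁/V₁ = 1.91×8.314×479/9.87 = 771 kPa.
Isothermal: T stays 479 K; PV = const ⇒ V₂ = 56.8 L, P₂ = 134 kPa.
W = nRT ln(V₂/V₁) = 1.91×8.314×479×ln(5.75) = 13300 J.
Work done on the gas = −W_by = -13300 J.

-13300 J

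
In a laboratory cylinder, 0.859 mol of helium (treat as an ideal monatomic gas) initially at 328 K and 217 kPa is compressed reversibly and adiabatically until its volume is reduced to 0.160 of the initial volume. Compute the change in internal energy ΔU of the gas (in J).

8410 J

V₁ = nRT₁/P₁ = 0.859×8.314×328/217 = 10.8 L.
Adiabatic: TV^(γ−1) = const ⇒ T₂ = 328×(6.25)^0.667 = 1110 K; PV^γ = const ⇒ P₂ = 4600 kPa.
For an ideal gas ΔU = nCvΔT with Cv = (3/2)R = 12.5 J/(mol·K).
ΔU = 0.859×12.5×(1110−328) = 8410 J.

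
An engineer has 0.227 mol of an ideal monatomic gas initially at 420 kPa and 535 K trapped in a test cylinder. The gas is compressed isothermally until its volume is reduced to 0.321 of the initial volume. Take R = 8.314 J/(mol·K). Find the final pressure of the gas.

V₁ = nRT₁/P₁ = 0.227×8.314×535/420 = 2.40 L.
Isothermal: T stays 535 K; PV = const ⇒ V₂ = 0.772 L, P₂ = 1310 kPa.

1310 kPa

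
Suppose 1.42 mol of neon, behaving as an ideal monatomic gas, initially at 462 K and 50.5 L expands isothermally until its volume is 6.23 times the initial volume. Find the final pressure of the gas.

17.3 kPa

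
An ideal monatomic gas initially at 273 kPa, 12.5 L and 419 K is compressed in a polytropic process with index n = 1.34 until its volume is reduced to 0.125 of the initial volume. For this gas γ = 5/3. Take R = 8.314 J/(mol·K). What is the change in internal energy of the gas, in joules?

5260 J

n = P₁V₁/(RT₁) = 273×12.5/(8.314×419) = 0.980 mol.
Polytropic n=1.34: T₂ = T₁(V₁/V₂)^(n−1) = 419×(8.00)^0.34 = 850 K; P₂ = P₁(V₁/V₂)^n = 4430 kPa.
For an ideal gas ΔU = nCvΔT with Cv = (3/2)R = 12.5 J/(mol·K).
ΔU = 0.980×12.5×(850−419) = 5260 J.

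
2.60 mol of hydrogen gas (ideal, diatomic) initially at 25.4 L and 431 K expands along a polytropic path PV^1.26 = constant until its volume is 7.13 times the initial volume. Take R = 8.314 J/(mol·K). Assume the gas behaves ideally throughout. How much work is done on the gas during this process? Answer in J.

P₁ = nRT₁/V₁ = 2.60×8.314×431/25.4 = 367 kPa.
Polytropic n=1.26: T₂ = T₁(V₁/V₂)^(n−1) = 431×(0.140)^0.26 = 259 K; P₂ = P₁(V₁/V₂)^n = 30.9 kPa.
W = (P₁V₁−P₂V₂)/(n−1) = (367×25.4−30.9×181)/0.26 = 14300 J.
Work done on the gas = −W_by = -14300 J.

-14300 J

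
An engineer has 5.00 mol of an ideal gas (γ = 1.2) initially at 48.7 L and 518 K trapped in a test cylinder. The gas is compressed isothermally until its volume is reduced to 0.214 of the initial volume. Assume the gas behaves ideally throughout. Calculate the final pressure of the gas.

2070 kPa

P₁ = nRT₁/V₁ = 5.00×8.314×518/48.7 = 442 kPa.
Isothermal: T stays 518 K; PV = const ⇒ V₂ = 10.4 L, P₂ = 2070 kPa.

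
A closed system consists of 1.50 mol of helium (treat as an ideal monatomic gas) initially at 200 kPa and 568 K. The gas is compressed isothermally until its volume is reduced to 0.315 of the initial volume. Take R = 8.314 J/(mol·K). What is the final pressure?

V₁ = nRT₁/P₁ = 1.50×8.314×568/200 = 35.4 L.
Isothermal: T stays 568 K; PV = const ⇒ V₂ = 11.2 L, P₂ = 635 kPa.

635 kPa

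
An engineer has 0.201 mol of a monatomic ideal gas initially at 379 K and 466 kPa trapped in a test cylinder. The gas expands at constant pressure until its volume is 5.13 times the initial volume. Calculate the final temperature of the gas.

1940 K

V₁ = nRT₁/P₁ = 0.201×8.314×379/466 = 1.36 L.
Isobaric: P stays 466 kPa; V/T = const ⇒ T₂ = 1940 K, V₂ = 6.97 L.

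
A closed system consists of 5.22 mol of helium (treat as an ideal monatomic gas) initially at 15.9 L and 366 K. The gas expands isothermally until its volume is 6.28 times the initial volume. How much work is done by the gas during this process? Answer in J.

29200 J

P₁ = nRT₁/V₁ = 5.22×8.314×366/15.9 = 999 kPa.
Isothermal: T stays 366 K; PV = const ⇒ V₂ = 99.9 L, P₂ = 159 kPa.
W = nRT ln(V₂/V₁) = 5.22×8.314×366×ln(6.28) = 29200 J.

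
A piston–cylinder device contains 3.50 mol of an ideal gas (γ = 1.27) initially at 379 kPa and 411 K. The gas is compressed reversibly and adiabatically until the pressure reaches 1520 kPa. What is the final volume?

10.6 L

V₁ = nRT₁/P₁ = 3.50×8.314×411/379 = 31.6 L.
Adiabatic: T₂/T₁ = (P₂/P₁)^((γ−1)/γ) ⇒ T₂ = 411×(4.01)^0.213 = 552 K; V₂ = 10.6 L.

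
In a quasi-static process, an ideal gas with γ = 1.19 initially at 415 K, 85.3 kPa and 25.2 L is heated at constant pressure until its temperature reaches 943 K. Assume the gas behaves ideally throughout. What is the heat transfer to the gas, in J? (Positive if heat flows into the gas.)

n = P₁V₁/(RT₁) = 85.3×25.2/(8.314×415) = 0.623 mol.
Isobaric: P stays 85.3 kPa; V/T = const ⇒ T₂ = 943 K, V₂ = 57.3 L.
W = PΔV = 85.3×(57.3−25.2) kPa·L = 2730 J.
ΔU = nCvΔT = 0.623×43.8×(943−415) = 14400 J.
Q = ΔU + W = nCpΔT = 17100 J.

17100 J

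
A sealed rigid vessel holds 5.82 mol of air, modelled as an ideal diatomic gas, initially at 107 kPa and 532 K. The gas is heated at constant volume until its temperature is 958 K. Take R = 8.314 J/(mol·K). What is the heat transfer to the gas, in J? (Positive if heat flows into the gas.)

V₁ = nRT₁/P₁ = 5.82×8.314×532/107 = 241 L.
Isochoric: V stays 241 L; P/T = const ⇒ T₂ = 958 K, P₂ = 193 kPa.
W = 0 (no volume change).
ΔU = nCvΔT = 5.82×20.8×(958−532) = 51500 J.
Q = ΔU = 51500 J.

51500 J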